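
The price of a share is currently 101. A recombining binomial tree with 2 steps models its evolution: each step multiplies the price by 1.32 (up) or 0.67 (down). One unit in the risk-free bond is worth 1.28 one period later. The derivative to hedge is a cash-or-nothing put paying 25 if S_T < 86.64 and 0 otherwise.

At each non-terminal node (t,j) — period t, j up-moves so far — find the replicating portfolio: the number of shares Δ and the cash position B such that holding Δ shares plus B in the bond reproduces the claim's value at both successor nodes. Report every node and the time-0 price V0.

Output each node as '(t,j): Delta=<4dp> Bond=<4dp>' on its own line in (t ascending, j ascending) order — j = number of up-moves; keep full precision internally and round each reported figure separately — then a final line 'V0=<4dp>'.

No-arbitrage ⇒ martingale measure with p* = (R−d)/(u−d) = 0.9385.
At expiry t=2: V(2,0)=25.0000, V(2,1)=0.0000, V(2,2)=0.0000
Node (1,0) S=67.6700: V=(p*·0.0000+(1−p*)·25.0000)/1.28=1.2019; Δ=(0.0000−25.0000)/(89.3244−45.3389)=-0.5684; B=V−Δ·S=39.6635
Node (1,1) S=133.3200: V=(p*·0.0000+(1−p*)·0.0000)/1.28=0.0000; Δ=(0.0000−0.0000)/(175.9824−89.3244)=0.0000; B=V−Δ·S=0.0000
Node (0,0) S=101.0000: V=(p*·0.0000+(1−p*)·1.2019)/1.28=0.0578; Δ=(0.0000−1.2019)/(133.3200−67.6700)=-0.0183; B=V−Δ·S=1.9069
Root portfolio cost Δ·101+B reproduces V0=0.0578.

(0,0): Delta=-0.0183 Bond=1.9069
(1,0): Delta=-0.5684 Bond=39.6635
(1,1): Delta=0.0000 Bond=0.0000
V0=0.0578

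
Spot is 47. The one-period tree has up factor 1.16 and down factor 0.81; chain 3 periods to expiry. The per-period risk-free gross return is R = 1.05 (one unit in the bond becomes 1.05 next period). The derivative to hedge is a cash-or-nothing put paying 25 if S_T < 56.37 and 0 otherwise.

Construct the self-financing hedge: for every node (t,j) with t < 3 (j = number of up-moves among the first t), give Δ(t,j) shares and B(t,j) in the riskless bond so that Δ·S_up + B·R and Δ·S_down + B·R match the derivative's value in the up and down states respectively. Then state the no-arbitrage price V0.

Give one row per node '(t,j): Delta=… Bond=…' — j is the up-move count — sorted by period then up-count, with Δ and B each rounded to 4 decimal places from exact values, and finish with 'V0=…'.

(0,0): Delta=-0.6482 Bond=45.0964
(1,0): Delta=0.0000 Bond=22.6757
(1,1): Delta=-0.8556 Bond=58.6607
(2,0): Delta=0.0000 Bond=23.8095
(2,1): Delta=0.0000 Bond=23.8095
(2,2): Delta=-1.1294 Bond=78.9116
V0=14.6329

The replicating-portfolio and risk-neutral prices coincide; use p* = (1.05−0.81)/(1.16−0.81) = 0.6857 for the latter.
Terminal values V(3,·): V(3,0)=25.0000, V(3,1)=25.0000, V(3,2)=25.0000, V(3,3)=0.0000
  t=2,j=0: stock 30.8367 → up 35.7706 (V=25.0000), down 24.9777 (V=25.0000). Price 23.8095; hedge Δ=0.0000, bond B=23.8095.
  t=2,j=1: stock 44.1612 → up 51.2270 (V=25.0000), down 35.7706 (V=25.0000). Price 23.8095; hedge Δ=0.0000, bond B=23.8095.
  t=2,j=2: stock 63.2432 → up 73.3621 (V=0.0000), down 51.2270 (V=25.0000). Price 7.4830; hedge Δ=-1.1294, bond B=78.9116.
  t=1,j=0: stock 38.0700 → up 44.1612 (V=23.8095), down 30.8367 (V=23.8095). Price 22.6757; hedge Δ=0.0000, bond B=22.6757.
  t=1,j=1: stock 54.5200 → up 63.2432 (V=7.4830), down 44.1612 (V=23.8095). Price 12.0135; hedge Δ=-0.8556, bond B=58.6607.
  t=0,j=0: stock 47.0000 → up 54.5200 (V=12.0135), down 38.0700 (V=22.6757). Price 14.6329; hedge Δ=-0.6482, bond B=45.0964.
Root portfolio cost Δ·47+B reproduces V0=14.6329.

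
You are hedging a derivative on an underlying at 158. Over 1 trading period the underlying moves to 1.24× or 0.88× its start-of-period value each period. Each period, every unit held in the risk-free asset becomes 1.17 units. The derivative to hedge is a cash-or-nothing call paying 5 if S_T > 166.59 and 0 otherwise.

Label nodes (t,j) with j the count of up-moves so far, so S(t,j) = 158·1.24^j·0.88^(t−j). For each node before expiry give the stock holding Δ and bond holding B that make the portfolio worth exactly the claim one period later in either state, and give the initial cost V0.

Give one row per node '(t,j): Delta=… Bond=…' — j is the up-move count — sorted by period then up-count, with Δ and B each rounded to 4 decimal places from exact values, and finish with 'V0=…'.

(0,0): Delta=0.0879 Bond=-10.4463
V0=3.4425

Since d<R<u, set p* = (R−d)/(u−d) = 0.8056; price each node as the discounted p*-expectation of its children.
Terminal payoffs: V(1,0)=0.0000, V(1,1)=5.0000
  t=0,j=0: stock 158.0000 → up 195.9200 (V=5.0000), down 139.0400 (V=0.0000). Price 3.4425; hedge Δ=0.0879, bond B=-10.4463.
Root portfolio cost Δ·158+B reproduces V0=3.4425.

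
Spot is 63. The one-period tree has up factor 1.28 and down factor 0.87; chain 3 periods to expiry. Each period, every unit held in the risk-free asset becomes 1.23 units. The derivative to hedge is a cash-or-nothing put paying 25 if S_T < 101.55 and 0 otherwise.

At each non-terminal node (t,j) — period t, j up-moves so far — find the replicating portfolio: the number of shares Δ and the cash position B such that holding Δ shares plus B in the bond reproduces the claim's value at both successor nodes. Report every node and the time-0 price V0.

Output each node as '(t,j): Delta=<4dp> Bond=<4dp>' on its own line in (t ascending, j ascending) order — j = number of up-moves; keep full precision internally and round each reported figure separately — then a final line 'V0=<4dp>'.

(0,0): Delta=-0.4932 Bond=35.4131
(1,0): Delta=0.0000 Bond=16.5246
(1,1): Delta=-0.5398 Bond=47.3127
(2,0): Delta=0.0000 Bond=20.3252
(2,1): Delta=0.0000 Bond=20.3252
(2,2): Delta=-0.5907 Bond=63.4543
V0=4.3401

Risk-neutral probability p* = (R−d)/(u−d) = (1.23−0.87)/(1.28−0.87) = 0.8780.
Payoff layer (t=3): V(3,0)=25.0000, V(3,1)=25.0000, V(3,2)=25.0000, V(3,3)=0.0000
(2,0): S=47.6847. Δ = (V_up−V_dn)/(S_up−S_dn) = (25.0000−25.0000)/(61.0364−41.4857) = 0.0000. V = [p*·25.0000 + (1−p*)·25.0000]/1.23 = 20.3252. B = V − Δ·S = 20.3252.
(2,1): S=70.1568. Δ = (V_up−V_dn)/(S_up−S_dn) = (25.0000−25.0000)/(89.8007−61.0364) = 0.0000. V = [p*·25.0000 + (1−p*)·25.0000]/1.23 = 20.3252. B = V − Δ·S = 20.3252.
(2,2): S=103.2192. Δ = (V_up−V_dn)/(S_up−S_dn) = (0.0000−25.0000)/(132.1206−89.8007) = -0.5907. V = [p*·0.0000 + (1−p*)·25.0000]/1.23 = 2.4787. B = V − Δ·S = 63.4543.
(1,0): S=54.8100. Δ = (V_up−V_dn)/(S_up−S_dn) = (20.3252−20.3252)/(70.1568−47.6847) = 0.0000. V = [p*·20.3252 + (1−p*)·20.3252]/1.23 = 16.5246. B = V − Δ·S = 16.5246.
(1,1): S=80.6400. Δ = (V_up−V_dn)/(S_up−S_dn) = (2.4787−20.3252)/(103.2192−70.1568) = -0.5398. V = [p*·2.4787 + (1−p*)·20.3252]/1.23 = 3.7846. B = V − Δ·S = 47.3127.
(0,0): S=63.0000. Δ = (V_up−V_dn)/(S_up−S_dn) = (3.7846−16.5246)/(80.6400−54.8100) = -0.4932. V = [p*·3.7846 + (1−p*)·16.5246]/1.23 = 4.3401. B = V − Δ·S = 35.4131.
The time-0 hedge costs 4.3401, which is the no-arbitrage price.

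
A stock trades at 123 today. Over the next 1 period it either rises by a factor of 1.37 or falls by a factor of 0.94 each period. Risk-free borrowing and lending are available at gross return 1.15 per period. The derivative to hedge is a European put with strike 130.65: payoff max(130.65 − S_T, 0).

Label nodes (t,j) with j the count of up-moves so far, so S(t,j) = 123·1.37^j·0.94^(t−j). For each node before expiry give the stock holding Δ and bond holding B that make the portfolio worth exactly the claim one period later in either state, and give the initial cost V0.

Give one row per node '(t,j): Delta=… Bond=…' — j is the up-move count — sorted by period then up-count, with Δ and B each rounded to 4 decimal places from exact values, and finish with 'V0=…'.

The replicating-portfolio and risk-neutral prices coincide; use p* = (1.15−0.94)/(1.37−0.94) = 0.4884 for the latter.
Payoff layer (t=1): V(1,0)=15.0300, V(1,1)=0.0000
  t=0,j=0: stock 123.0000 → up 168.5100 (V=0.0000), down 115.6200 (V=15.0300). Price 6.6868; hedge Δ=-0.2842, bond B=41.6402.
Check: Δ(0,0)·S0 + B(0,0) = 6.6868 = V0.

(0,0): Delta=-0.2842 Bond=41.6402
V0=6.6868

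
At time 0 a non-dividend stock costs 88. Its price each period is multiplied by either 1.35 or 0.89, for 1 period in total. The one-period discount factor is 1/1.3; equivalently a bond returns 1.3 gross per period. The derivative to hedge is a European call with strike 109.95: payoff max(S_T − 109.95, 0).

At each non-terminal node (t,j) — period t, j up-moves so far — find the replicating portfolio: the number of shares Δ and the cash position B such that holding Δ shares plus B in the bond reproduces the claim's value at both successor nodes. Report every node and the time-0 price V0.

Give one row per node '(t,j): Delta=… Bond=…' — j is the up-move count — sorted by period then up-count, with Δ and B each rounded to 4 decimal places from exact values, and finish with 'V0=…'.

(0,0): Delta=0.2186 Bond=-13.1714
V0=6.0677

Since d<R<u, set p* = (R−d)/(u−d) = 0.8913; price each node as the discounted p*-expectation of its children.
At expiry t=1: V(1,0)=0.0000, V(1,1)=8.8500
Node (0,0) S=88.0000: V=(p*·8.8500+(1−p*)·0.0000)/1.3=6.0677; Δ=(8.8500−0.0000)/(118.8000−78.3200)=0.2186; B=V−Δ·S=-13.1714
Check: Δ(0,0)·S0 + B(0,0) = 6.0677 = V0.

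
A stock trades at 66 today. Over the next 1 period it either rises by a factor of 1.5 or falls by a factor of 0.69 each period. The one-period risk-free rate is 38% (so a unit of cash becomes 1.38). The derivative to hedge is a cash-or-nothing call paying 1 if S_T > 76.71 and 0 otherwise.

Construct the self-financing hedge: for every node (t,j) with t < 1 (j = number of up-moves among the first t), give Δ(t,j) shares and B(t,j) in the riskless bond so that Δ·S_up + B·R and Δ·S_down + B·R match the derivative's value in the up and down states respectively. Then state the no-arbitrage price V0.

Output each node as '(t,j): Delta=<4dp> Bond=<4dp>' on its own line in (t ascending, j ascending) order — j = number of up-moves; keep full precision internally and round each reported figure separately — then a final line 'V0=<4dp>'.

No-arbitrage ⇒ martingale measure with p* = (R−d)/(u−d) = 0.8519.
At expiry t=1: V(1,0)=0.0000, V(1,1)=1.0000
  t=0,j=0: stock 66.0000 → up 99.0000 (V=1.0000), down 45.5400 (V=0.0000). Price 0.6173; hedge Δ=0.0187, bond B=-0.6173.
The time-0 hedge costs 0.6173, which is the no-arbitrage price.

(0,0): Delta=0.0187 Bond=-0.6173
V0=0.6173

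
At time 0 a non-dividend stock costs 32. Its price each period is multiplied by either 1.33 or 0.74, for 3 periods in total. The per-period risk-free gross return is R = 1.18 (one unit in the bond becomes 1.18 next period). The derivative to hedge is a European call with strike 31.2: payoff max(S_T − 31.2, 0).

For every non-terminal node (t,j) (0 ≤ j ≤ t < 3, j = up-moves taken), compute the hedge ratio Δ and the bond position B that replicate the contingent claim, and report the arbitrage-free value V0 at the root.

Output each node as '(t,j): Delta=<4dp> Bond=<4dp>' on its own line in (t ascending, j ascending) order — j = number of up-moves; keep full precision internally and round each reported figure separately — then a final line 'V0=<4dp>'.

(0,0): Delta=0.8607 Bond=-13.6548
(1,0): Delta=0.4835 Bond=-7.1795
(1,1): Delta=0.9323 Bond=-19.1581
(2,0): Delta=0.0000 Bond=0.0000
(2,1): Delta=0.5752 Bond=-11.3599
(2,2): Delta=1.0000 Bond=-26.4407
V0=13.8879

Under the risk-neutral measure, an up-move has probability p* = (R−d)/(u−d) = 0.7458 and values discount at R = 1.18.
Payoff layer (t=3): V(3,0)=0.0000, V(3,1)=0.0000, V(3,2)=10.6876, V(3,3)=44.0844
  t=2,j=0: stock 17.5232 → up 23.3059 (V=0.0000), down 12.9672 (V=0.0000). Price 0.0000; hedge Δ=0.0000, bond B=0.0000.
  t=2,j=1: stock 31.4944 → up 41.8876 (V=10.6876), down 23.3059 (V=0.0000). Price 6.7546; hedge Δ=0.5752, bond B=-11.3599.
  t=2,j=2: stock 56.6048 → up 75.2844 (V=44.0844), down 41.8876 (V=10.6876). Price 30.1641; hedge Δ=1.0000, bond B=-26.4407.
  t=1,j=0: stock 23.6800 → up 31.4944 (V=6.7546), down 17.5232 (V=0.0000). Price 4.2689; hedge Δ=0.4835, bond B=-7.1795.
  t=1,j=1: stock 42.5600 → up 56.6048 (V=30.1641), down 31.4944 (V=6.7546). Price 20.5191; hedge Δ=0.9323, bond B=-19.1581.
  t=0,j=0: stock 32.0000 → up 42.5600 (V=20.5191), down 23.6800 (V=4.2689). Price 13.8879; hedge Δ=0.8607, bond B=-13.6548.
The time-0 hedge costs 13.8879, which is the no-arbitrage price.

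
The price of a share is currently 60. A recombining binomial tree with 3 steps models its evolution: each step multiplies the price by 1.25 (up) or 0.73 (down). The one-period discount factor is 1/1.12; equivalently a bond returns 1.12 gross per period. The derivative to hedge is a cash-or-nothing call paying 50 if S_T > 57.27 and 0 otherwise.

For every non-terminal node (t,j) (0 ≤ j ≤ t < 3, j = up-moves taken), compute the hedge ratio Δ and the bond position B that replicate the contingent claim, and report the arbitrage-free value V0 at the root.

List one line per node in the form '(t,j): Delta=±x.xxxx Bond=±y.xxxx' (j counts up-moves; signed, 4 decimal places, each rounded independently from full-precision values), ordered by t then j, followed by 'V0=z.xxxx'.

(0,0): Delta=0.4791 Bond=1.2833
(1,0): Delta=1.4701 Bond=-41.9677
(1,1): Delta=0.2862 Bond=15.9056
(2,0): Delta=0.0000 Bond=0.0000
(2,1): Delta=1.7562 Bond=-62.6717
(2,2): Delta=0.0000 Bond=44.6429
V0=30.0282

Since d<R<u, set p* = (R−d)/(u−d) = 0.7500; price each node as the discounted p*-expectation of its children.
Terminal values V(3,·): V(3,0)=0.0000, V(3,1)=0.0000, V(3,2)=50.0000, V(3,3)=50.0000
Node (2,0) S=31.9740: V=(p*·0.0000+(1−p*)·0.0000)/1.12=0.0000; Δ=(0.0000−0.0000)/(39.9675−23.3410)=0.0000; B=V−Δ·S=0.0000
Node (2,1) S=54.7500: V=(p*·50.0000+(1−p*)·0.0000)/1.12=33.4821; Δ=(50.0000−0.0000)/(68.4375−39.9675)=1.7562; B=V−Δ·S=-62.6717
Node (2,2) S=93.7500: V=(p*·50.0000+(1−p*)·50.0000)/1.12=44.6429; Δ=(50.0000−50.0000)/(117.1875−68.4375)=0.0000; B=V−Δ·S=44.6429
Node (1,0) S=43.8000: V=(p*·33.4821+(1−p*)·0.0000)/1.12=22.4211; Δ=(33.4821−0.0000)/(54.7500−31.9740)=1.4701; B=V−Δ·S=-41.9677
Node (1,1) S=75.0000: V=(p*·44.6429+(1−p*)·33.4821)/1.12=37.3685; Δ=(44.6429−33.4821)/(93.7500−54.7500)=0.2862; B=V−Δ·S=15.9056
Node (0,0) S=60.0000: V=(p*·37.3685+(1−p*)·22.4211)/1.12=30.0282; Δ=(37.3685−22.4211)/(75.0000−43.8000)=0.4791; B=V−Δ·S=1.2833
Root portfolio cost Δ·60+B reproduces V0=30.0282.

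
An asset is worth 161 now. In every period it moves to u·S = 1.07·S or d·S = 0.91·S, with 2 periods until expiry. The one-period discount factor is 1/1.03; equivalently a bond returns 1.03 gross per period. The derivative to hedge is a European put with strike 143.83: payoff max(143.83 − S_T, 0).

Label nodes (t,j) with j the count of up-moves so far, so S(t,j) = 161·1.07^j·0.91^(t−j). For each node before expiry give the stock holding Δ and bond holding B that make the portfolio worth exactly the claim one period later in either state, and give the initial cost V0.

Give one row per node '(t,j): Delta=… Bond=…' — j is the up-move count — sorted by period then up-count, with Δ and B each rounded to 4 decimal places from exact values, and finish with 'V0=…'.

(0,0): Delta=-0.0990 Bond=16.5563
(1,0): Delta=-0.4482 Bond=68.2119
(1,1): Delta=0.0000 Bond=0.0000
V0=0.6189

No-arbitrage ⇒ martingale measure with p* = (R−d)/(u−d) = 0.7500.
At expiry t=2: V(2,0)=10.5059, V(2,1)=0.0000, V(2,2)=0.0000
(1,0): S=146.5100. Δ = (V_up−V_dn)/(S_up−S_dn) = (0.0000−10.5059)/(156.7657−133.3241) = -0.4482. V = [p*·0.0000 + (1−p*)·10.5059]/1.03 = 2.5500. B = V − Δ·S = 68.2119.
(1,1): S=172.2700. Δ = (V_up−V_dn)/(S_up−S_dn) = (0.0000−0.0000)/(184.3289−156.7657) = 0.0000. V = [p*·0.0000 + (1−p*)·0.0000]/1.03 = 0.0000. B = V − Δ·S = 0.0000.
(0,0): S=161.0000. Δ = (V_up−V_dn)/(S_up−S_dn) = (0.0000−2.5500)/(172.2700−146.5100) = -0.0990. V = [p*·0.0000 + (1−p*)·2.5500]/1.03 = 0.6189. B = V − Δ·S = 16.5563.
Check: Δ(0,0)·S0 + B(0,0) = 0.6189 = V0.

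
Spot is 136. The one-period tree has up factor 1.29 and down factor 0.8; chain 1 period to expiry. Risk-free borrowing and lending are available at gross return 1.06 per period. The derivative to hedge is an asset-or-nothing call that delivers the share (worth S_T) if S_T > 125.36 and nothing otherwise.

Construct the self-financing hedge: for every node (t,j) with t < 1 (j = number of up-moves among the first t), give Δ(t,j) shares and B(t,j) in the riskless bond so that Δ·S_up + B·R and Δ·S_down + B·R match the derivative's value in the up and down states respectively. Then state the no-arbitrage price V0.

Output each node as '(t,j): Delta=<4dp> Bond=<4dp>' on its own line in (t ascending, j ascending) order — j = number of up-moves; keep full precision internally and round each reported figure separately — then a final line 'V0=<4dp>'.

(0,0): Delta=2.6327 Bond=-270.2195
V0=87.8213

Since d<R<u, set p* = (R−d)/(u−d) = 0.5306; price each node as the discounted p*-expectation of its children.
Payoff layer (t=1): V(1,0)=0.0000, V(1,1)=175.4400
  t=0,j=0: stock 136.0000 → up 175.4400 (V=175.4400), down 108.8000 (V=0.0000). Price 87.8213; hedge Δ=2.6327, bond B=-270.2195.
The time-0 hedge costs 87.8213, which is the no-arbitrage price.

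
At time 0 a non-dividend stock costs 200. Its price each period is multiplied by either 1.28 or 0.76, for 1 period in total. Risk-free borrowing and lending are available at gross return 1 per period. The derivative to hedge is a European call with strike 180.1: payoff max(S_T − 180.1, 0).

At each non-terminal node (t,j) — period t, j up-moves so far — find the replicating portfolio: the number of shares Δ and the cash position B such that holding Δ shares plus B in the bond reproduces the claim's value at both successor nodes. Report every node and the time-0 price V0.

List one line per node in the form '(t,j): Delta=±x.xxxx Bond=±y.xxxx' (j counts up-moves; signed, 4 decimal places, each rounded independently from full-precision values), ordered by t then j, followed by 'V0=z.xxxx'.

Since d<R<u, set p* = (R−d)/(u−d) = 0.4615; price each node as the discounted p*-expectation of its children.
Payoff layer (t=1): V(1,0)=0.0000, V(1,1)=75.9000
Node (0,0) S=200.0000: V=(p*·75.9000+(1−p*)·0.0000)/1=35.0308; Δ=(75.9000−0.0000)/(256.0000−152.0000)=0.7298; B=V−Δ·S=-110.9308
Self-financing check: at every node Δ·S+B equals the discounted successor values.

(0,0): Delta=0.7298 Bond=-110.9308
V0=35.0308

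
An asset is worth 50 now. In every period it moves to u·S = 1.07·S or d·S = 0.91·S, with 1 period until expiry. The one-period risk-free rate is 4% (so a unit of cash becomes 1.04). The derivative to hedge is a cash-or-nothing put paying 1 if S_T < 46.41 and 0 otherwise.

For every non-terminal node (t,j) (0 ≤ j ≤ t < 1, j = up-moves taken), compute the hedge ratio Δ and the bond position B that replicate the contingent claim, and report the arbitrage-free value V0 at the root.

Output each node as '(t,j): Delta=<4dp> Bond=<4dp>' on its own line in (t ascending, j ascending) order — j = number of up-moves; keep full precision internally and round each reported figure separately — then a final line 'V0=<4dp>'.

No-arbitrage ⇒ martingale measure with p* = (R−d)/(u−d) = 0.8125.
At expiry t=1: V(1,0)=1.0000, V(1,1)=0.0000
Node (0,0) S=50.0000: V=(p*·0.0000+(1−p*)·1.0000)/1.04=0.1803; Δ=(0.0000−1.0000)/(53.5000−45.5000)=-0.1250; B=V−Δ·S=6.4303
Root portfolio cost Δ·50+B reproduces V0=0.1803.

(0,0): Delta=-0.1250 Bond=6.4303
V0=0.1803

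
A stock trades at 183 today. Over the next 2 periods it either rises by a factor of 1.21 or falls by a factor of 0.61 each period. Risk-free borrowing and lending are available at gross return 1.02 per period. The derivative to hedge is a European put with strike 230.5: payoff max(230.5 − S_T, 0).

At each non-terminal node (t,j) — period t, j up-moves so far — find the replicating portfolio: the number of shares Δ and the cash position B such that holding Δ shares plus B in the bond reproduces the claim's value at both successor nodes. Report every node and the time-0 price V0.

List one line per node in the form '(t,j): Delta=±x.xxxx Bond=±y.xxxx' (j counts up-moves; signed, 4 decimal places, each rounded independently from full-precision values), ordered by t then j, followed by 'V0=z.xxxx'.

Under the risk-neutral measure, an up-move has probability p* = (R−d)/(u−d) = 0.6833 and values discount at R = 1.02.
At expiry t=2: V(2,0)=162.4057, V(2,1)=95.4277, V(2,2)=0.0000
  t=1,j=0: stock 111.6300 → up 135.0723 (V=95.4277), down 68.0943 (V=162.4057). Price 114.3504; hedge Δ=-1.0000, bond B=225.9804.
  t=1,j=1: stock 221.4300 → up 267.9303 (V=0.0000), down 135.0723 (V=95.4277). Price 29.6262; hedge Δ=-0.7183, bond B=188.6724.
  t=0,j=0: stock 183.0000 → up 221.4300 (V=29.6262), down 111.6300 (V=114.3504). Price 55.3486; hedge Δ=-0.7716, bond B=196.5555.
Each (Δ,B) replicates both successor values, so the strategy is self-financing and V0 is arbitrage-free.

(0,0): Delta=-0.7716 Bond=196.5555
(1,0): Delta=-1.0000 Bond=225.9804
(1,1): Delta=-0.7183 Bond=188.6724
V0=55.3486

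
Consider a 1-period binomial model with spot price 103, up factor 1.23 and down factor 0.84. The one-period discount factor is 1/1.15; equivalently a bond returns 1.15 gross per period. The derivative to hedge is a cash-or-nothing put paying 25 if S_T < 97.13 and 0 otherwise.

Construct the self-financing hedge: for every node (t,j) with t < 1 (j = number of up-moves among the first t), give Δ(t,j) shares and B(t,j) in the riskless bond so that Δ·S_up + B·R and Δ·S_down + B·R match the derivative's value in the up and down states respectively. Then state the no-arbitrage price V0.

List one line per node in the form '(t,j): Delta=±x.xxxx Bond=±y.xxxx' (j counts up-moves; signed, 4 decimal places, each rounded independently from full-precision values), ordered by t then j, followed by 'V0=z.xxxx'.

Risk-neutral probability p* = (R−d)/(u−d) = (1.15−0.84)/(1.23−0.84) = 0.7949.
Terminal values V(1,·): V(1,0)=25.0000, V(1,1)=0.0000
  t=0,j=0: stock 103.0000 → up 126.6900 (V=0.0000), down 86.5200 (V=25.0000). Price 4.4593; hedge Δ=-0.6224, bond B=68.5619.
Self-financing check: at every node Δ·S+B equals the discounted successor values.

(0,0): Delta=-0.6224 Bond=68.5619
V0=4.4593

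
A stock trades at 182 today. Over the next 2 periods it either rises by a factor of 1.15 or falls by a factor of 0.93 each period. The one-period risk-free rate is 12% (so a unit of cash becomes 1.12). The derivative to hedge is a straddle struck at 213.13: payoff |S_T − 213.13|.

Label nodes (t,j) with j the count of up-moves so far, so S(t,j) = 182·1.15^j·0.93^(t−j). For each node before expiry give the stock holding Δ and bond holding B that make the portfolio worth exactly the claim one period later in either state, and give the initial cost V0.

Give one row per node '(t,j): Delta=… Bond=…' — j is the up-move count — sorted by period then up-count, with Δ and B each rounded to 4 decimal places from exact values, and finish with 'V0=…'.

Risk-neutral probability p* = (R−d)/(u−d) = (1.12−0.93)/(1.15−0.93) = 0.8636.
Terminal payoffs: V(2,0)=55.7182, V(2,1)=18.4810, V(2,2)=27.5650
Node (1,0) S=169.2600: V=(p*·18.4810+(1−p*)·55.7182)/1.12=21.0346; Δ=(18.4810−55.7182)/(194.6490−157.4118)=-1.0000; B=V−Δ·S=190.2946
Node (1,1) S=209.3000: V=(p*·27.5650+(1−p*)·18.4810)/1.12=23.5056; Δ=(27.5650−18.4810)/(240.6950−194.6490)=0.1973; B=V−Δ·S=-17.7853
Node (0,0) S=182.0000: V=(p*·23.5056+(1−p*)·21.0346)/1.12=20.6863; Δ=(23.5056−21.0346)/(209.3000−169.2600)=0.0617; B=V−Δ·S=9.4547
Each (Δ,B) replicates both successor values, so the strategy is self-financing and V0 is arbitrage-free.

(0,0): Delta=0.0617 Bond=9.4547
(1,0): Delta=-1.0000 Bond=190.2946
(1,1): Delta=0.1973 Bond=-17.7853
V0=20.6863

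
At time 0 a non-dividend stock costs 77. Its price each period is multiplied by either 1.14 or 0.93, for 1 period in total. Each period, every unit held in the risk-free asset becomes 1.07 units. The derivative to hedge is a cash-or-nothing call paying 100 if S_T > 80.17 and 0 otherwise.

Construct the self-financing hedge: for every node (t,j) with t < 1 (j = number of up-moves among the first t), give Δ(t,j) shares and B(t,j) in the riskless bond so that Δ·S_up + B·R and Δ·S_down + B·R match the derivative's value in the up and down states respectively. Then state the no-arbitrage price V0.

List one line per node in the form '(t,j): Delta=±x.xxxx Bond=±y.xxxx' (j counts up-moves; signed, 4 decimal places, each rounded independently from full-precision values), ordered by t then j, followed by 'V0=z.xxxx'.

Since d<R<u, set p* = (R−d)/(u−d) = 0.6667; price each node as the discounted p*-expectation of its children.
Terminal payoffs: V(1,0)=0.0000, V(1,1)=100.0000
Node (0,0) S=77.0000: V=(p*·100.0000+(1−p*)·0.0000)/1.07=62.3053; Δ=(100.0000−0.0000)/(87.7800−71.6100)=6.1843; B=V−Δ·S=-413.8852
Each (Δ,B) replicates both successor values, so the strategy is self-financing and V0 is arbitrage-free.

(0,0): Delta=6.1843 Bond=-413.8852
V0=62.3053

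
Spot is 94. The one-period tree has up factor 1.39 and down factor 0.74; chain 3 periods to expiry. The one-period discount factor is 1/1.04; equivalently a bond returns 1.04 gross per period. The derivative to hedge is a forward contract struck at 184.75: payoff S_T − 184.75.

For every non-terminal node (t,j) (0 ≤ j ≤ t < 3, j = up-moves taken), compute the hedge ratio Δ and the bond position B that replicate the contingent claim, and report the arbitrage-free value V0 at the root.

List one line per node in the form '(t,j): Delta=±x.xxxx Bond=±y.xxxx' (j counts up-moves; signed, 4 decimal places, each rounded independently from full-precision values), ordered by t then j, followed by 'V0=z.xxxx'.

No-arbitrage ⇒ martingale measure with p* = (R−d)/(u−d) = 0.4615.
Payoff layer (t=3): V(3,0)=-146.6589, V(3,1)=-113.2006, V(3,2)=-50.3531, V(3,3)=67.6982
Node (2,0) S=51.4744: V=(p*·-113.2006+(1−p*)·-146.6589)/1.04=-126.1698; Δ=(-113.2006−-146.6589)/(71.5494−38.0911)=1.0000; B=V−Δ·S=-177.6442
Node (2,1) S=96.6884: V=(p*·-50.3531+(1−p*)·-113.2006)/1.04=-80.9558; Δ=(-50.3531−-113.2006)/(134.3969−71.5494)=1.0000; B=V−Δ·S=-177.6442
Node (2,2) S=181.6174: V=(p*·67.6982+(1−p*)·-50.3531)/1.04=3.9732; Δ=(67.6982−-50.3531)/(252.4482−134.3969)=1.0000; B=V−Δ·S=-177.6442
Node (1,0) S=69.5600: V=(p*·-80.9558+(1−p*)·-126.1698)/1.04=-101.2518; Δ=(-80.9558−-126.1698)/(96.6884−51.4744)=1.0000; B=V−Δ·S=-170.8118
Node (1,1) S=130.6600: V=(p*·3.9732+(1−p*)·-80.9558)/1.04=-40.1518; Δ=(3.9732−-80.9558)/(181.6174−96.6884)=1.0000; B=V−Δ·S=-170.8118
Node (0,0) S=94.0000: V=(p*·-40.1518+(1−p*)·-101.2518)/1.04=-70.2421; Δ=(-40.1518−-101.2518)/(130.6600−69.5600)=1.0000; B=V−Δ·S=-164.2421
Check: Δ(0,0)·S0 + B(0,0) = -70.2421 = V0.

(0,0): Delta=1.0000 Bond=-164.2421
(1,0): Delta=1.0000 Bond=-170.8118
(1,1): Delta=1.0000 Bond=-170.8118
(2,0): Delta=1.0000 Bond=-177.6442
(2,1): Delta=1.0000 Bond=-177.6442
(2,2): Delta=1.0000 Bond=-177.6442
V0=-70.2421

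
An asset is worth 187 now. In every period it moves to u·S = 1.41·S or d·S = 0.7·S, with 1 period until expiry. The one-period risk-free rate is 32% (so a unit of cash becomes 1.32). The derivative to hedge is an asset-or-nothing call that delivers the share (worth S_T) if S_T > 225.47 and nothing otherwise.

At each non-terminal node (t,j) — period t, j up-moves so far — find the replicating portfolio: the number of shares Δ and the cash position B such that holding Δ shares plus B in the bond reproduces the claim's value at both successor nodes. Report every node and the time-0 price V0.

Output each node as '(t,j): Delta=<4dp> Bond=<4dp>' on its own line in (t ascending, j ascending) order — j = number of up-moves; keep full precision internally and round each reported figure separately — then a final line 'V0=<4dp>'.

(0,0): Delta=1.9859 Bond=-196.9366
V0=174.4296

Since d<R<u, set p* = (R−d)/(u−d) = 0.8732; price each node as the discounted p*-expectation of its children.
Payoff layer (t=1): V(1,0)=0.0000, V(1,1)=263.6700
Node (0,0) S=187.0000: V=(p*·263.6700+(1−p*)·0.0000)/1.32=174.4296; Δ=(263.6700−0.0000)/(263.6700−130.9000)=1.9859; B=V−Δ·S=-196.9366
Each (Δ,B) replicates both successor values, so the strategy is self-financing and V0 is arbitrage-free.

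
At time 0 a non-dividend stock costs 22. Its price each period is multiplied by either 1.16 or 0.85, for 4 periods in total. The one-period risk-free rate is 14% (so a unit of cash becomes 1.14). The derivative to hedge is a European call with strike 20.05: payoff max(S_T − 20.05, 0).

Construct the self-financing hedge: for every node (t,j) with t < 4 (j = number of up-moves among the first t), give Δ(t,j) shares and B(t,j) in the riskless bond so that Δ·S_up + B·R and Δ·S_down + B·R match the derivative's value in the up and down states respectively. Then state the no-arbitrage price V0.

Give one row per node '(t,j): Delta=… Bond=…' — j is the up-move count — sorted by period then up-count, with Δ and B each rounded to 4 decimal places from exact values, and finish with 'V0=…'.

(0,0): Delta=0.9948 Bond=-11.7547
(1,0): Delta=0.9275 Bond=-12.1423
(1,1): Delta=0.9982 Bond=-13.4872
(2,0): Delta=0.2229 Bond=-2.6414
(2,1): Delta=0.9632 Bond=-14.6146
(2,2): Delta=1.0000 Bond=-15.4278
(3,0): Delta=0.0000 Bond=0.0000
(3,1): Delta=0.2341 Bond=-3.2189
(3,2): Delta=1.0000 Bond=-17.5877
(3,3): Delta=1.0000 Bond=-17.5877
V0=10.1315

Risk-neutral probability p* = (R−d)/(u−d) = (1.14−0.85)/(1.16−0.85) = 0.9355.
Terminal values V(4,·): V(4,0)=0.0000, V(4,1)=0.0000, V(4,2)=1.3383, V(4,3)=9.1388, V(4,4)=19.7841
  t=3,j=0: stock 13.5107 → up 15.6725 (V=0.0000), down 11.4841 (V=0.0000). Price 0.0000; hedge Δ=0.0000, bond B=0.0000.
  t=3,j=1: stock 18.4382 → up 21.3883 (V=1.3383), down 15.6725 (V=0.0000). Price 1.0982; hedge Δ=0.2341, bond B=-3.2189.
  t=3,j=2: stock 25.1627 → up 29.1888 (V=9.1388), down 21.3883 (V=1.3383). Price 7.5750; hedge Δ=1.0000, bond B=-17.5877.
  t=3,j=3: stock 34.3397 → up 39.8341 (V=19.7841), down 29.1888 (V=9.1388). Price 16.7520; hedge Δ=1.0000, bond B=-17.5877.
  t=2,j=0: stock 15.8950 → up 18.4382 (V=1.0982), down 13.5107 (V=0.0000). Price 0.9012; hedge Δ=0.2229, bond B=-2.6414.
  t=2,j=1: stock 21.6920 → up 25.1627 (V=7.5750), down 18.4382 (V=1.0982). Price 6.2782; hedge Δ=0.9632, bond B=-14.6146.
  t=2,j=2: stock 29.6032 → up 34.3397 (V=16.7520), down 25.1627 (V=7.5750). Price 14.1754; hedge Δ=1.0000, bond B=-15.4278.
  t=1,j=0: stock 18.7000 → up 21.6920 (V=6.2782), down 15.8950 (V=0.9012). Price 5.2029; hedge Δ=0.9275, bond B=-12.1423.
  t=1,j=1: stock 25.5200 → up 29.6032 (V=14.1754), down 21.6920 (V=6.2782). Price 11.9876; hedge Δ=0.9982, bond B=-13.4872.
  t=0,j=0: stock 22.0000 → up 25.5200 (V=11.9876), down 18.7000 (V=5.2029). Price 10.1315; hedge Δ=0.9948, bond B=-11.7547.
Each (Δ,B) replicates both successor values, so the strategy is self-financing and V0 is arbitrage-free.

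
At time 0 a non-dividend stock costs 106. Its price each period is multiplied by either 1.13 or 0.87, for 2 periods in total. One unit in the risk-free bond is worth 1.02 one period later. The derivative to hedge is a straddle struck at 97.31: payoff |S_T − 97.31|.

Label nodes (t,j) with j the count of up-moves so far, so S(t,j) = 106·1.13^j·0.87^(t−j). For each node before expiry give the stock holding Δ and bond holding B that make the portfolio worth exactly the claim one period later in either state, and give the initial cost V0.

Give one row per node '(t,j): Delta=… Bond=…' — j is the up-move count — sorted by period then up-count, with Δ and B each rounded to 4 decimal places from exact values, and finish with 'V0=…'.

(0,0): Delta=0.4859 Bond=-33.1634
(1,0): Delta=-0.4246 Bond=50.1397
(1,1): Delta=1.0000 Bond=-95.4020
V0=18.3452

Since d<R<u, set p* = (R−d)/(u−d) = 0.5769; price each node as the discounted p*-expectation of its children.
Terminal values V(2,·): V(2,0)=17.0786, V(2,1)=6.8986, V(2,2)=38.0414
Node (1,0) S=92.2200: V=(p*·6.8986+(1−p*)·17.0786)/1.02=10.9858; Δ=(6.8986−17.0786)/(104.2086−80.2314)=-0.4246; B=V−Δ·S=50.1397
Node (1,1) S=119.7800: V=(p*·38.0414+(1−p*)·6.8986)/1.02=24.3780; Δ=(38.0414−6.8986)/(135.3514−104.2086)=1.0000; B=V−Δ·S=-95.4020
Node (0,0) S=106.0000: V=(p*·24.3780+(1−p*)·10.9858)/1.02=18.3452; Δ=(24.3780−10.9858)/(119.7800−92.2200)=0.4859; B=V−Δ·S=-33.1634
Check: Δ(0,0)·S0 + B(0,0) = 18.3452 = V0.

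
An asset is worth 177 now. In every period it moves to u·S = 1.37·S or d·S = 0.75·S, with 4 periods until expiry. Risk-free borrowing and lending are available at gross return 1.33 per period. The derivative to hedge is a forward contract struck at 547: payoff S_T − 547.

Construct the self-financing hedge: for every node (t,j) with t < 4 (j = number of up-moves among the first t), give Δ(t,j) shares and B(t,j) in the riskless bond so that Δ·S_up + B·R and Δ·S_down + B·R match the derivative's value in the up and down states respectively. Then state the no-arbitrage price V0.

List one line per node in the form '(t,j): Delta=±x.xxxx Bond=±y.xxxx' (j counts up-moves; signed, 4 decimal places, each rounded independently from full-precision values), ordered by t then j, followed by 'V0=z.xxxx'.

Risk-neutral probability p* = (R−d)/(u−d) = (1.33−0.75)/(1.37−0.75) = 0.9355.
Terminal payoffs: V(4,0)=-490.9961, V(4,1)=-444.6995, V(4,2)=-360.1311, V(4,3)=-205.6529, V(4,4)=76.5274
Node (3,0) S=74.6719: V=(p*·-444.6995+(1−p*)·-490.9961)/1.33=-336.6063; Δ=(-444.6995−-490.9961)/(102.3005−56.0039)=1.0000; B=V−Δ·S=-411.2782
Node (3,1) S=136.4006: V=(p*·-360.1311+(1−p*)·-444.6995)/1.33=-274.8776; Δ=(-360.1311−-444.6995)/(186.8689−102.3005)=1.0000; B=V−Δ·S=-411.2782
Node (3,2) S=249.1585: V=(p*·-205.6529+(1−p*)·-360.1311)/1.33=-162.1197; Δ=(-205.6529−-360.1311)/(341.3471−186.8689)=1.0000; B=V−Δ·S=-411.2782
Node (3,3) S=455.1295: V=(p*·76.5274+(1−p*)·-205.6529)/1.33=43.8513; Δ=(76.5274−-205.6529)/(623.5274−341.3471)=1.0000; B=V−Δ·S=-411.2782
Node (2,0) S=99.5625: V=(p*·-274.8776+(1−p*)·-336.6063)/1.33=-209.6692; Δ=(-274.8776−-336.6063)/(136.4006−74.6719)=1.0000; B=V−Δ·S=-309.2317
Node (2,1) S=181.8675: V=(p*·-162.1197+(1−p*)·-274.8776)/1.33=-127.3642; Δ=(-162.1197−-274.8776)/(249.1585−136.4006)=1.0000; B=V−Δ·S=-309.2317
Node (2,2) S=332.2113: V=(p*·43.8513+(1−p*)·-162.1197)/1.33=22.9796; Δ=(43.8513−-162.1197)/(455.1295−249.1585)=1.0000; B=V−Δ·S=-309.2317
Node (1,0) S=132.7500: V=(p*·-127.3642+(1−p*)·-209.6692)/1.33=-99.7551; Δ=(-127.3642−-209.6692)/(181.8675−99.5625)=1.0000; B=V−Δ·S=-232.5051
Node (1,1) S=242.4900: V=(p*·22.9796+(1−p*)·-127.3642)/1.33=9.9849; Δ=(22.9796−-127.3642)/(332.2113−181.8675)=1.0000; B=V−Δ·S=-232.5051
Node (0,0) S=177.0000: V=(p*·9.9849+(1−p*)·-99.7551)/1.33=2.1842; Δ=(9.9849−-99.7551)/(242.4900−132.7500)=1.0000; B=V−Δ·S=-174.8158
Self-financing check: at every node Δ·S+B equals the discounted successor values.

(0,0): Delta=1.0000 Bond=-174.8158
(1,0): Delta=1.0000 Bond=-232.5051
(1,1): Delta=1.0000 Bond=-232.5051
(2,0): Delta=1.0000 Bond=-309.2317
(2,1): Delta=1.0000 Bond=-309.2317
(2,2): Delta=1.0000 Bond=-309.2317
(3,0): Delta=1.0000 Bond=-411.2782
(3,1): Delta=1.0000 Bond=-411.2782
(3,2): Delta=1.0000 Bond=-411.2782
(3,3): Delta=1.0000 Bond=-411.2782
V0=2.1842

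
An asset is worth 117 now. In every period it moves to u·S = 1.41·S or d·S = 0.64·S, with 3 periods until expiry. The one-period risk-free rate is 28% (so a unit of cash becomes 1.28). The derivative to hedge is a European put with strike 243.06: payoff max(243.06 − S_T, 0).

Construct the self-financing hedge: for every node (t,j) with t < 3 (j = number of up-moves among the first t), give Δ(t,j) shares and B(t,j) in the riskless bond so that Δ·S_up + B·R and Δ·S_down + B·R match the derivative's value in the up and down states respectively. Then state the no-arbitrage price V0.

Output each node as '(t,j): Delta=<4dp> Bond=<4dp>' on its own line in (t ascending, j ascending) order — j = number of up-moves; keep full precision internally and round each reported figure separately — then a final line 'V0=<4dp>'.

(0,0): Delta=-0.6026 Bond=92.6496
(1,0): Delta=-1.0000 Bond=148.3521
(1,1): Delta=-0.5659 Bond=112.5463
(2,0): Delta=-1.0000 Bond=189.8906
(2,1): Delta=-1.0000 Bond=189.8906
(2,2): Delta=-0.5259 Bond=134.7498
V0=22.1505

Under the risk-neutral measure, an up-move has probability p* = (R−d)/(u−d) = 0.8312 and values discount at R = 1.28.
Payoff layer (t=3): V(3,0)=212.3892, V(3,1)=175.4883, V(3,2)=94.1911, V(3,3)=0.0000
(2,0): S=47.9232. Δ = (V_up−V_dn)/(S_up−S_dn) = (175.4883−212.3892)/(67.5717−30.6708) = -1.0000. V = [p*·175.4883 + (1−p*)·212.3892]/1.28 = 141.9674. B = V − Δ·S = 189.8906.
(2,1): S=105.5808. Δ = (V_up−V_dn)/(S_up−S_dn) = (94.1911−175.4883)/(148.8689−67.5717) = -1.0000. V = [p*·94.1911 + (1−p*)·175.4883]/1.28 = 84.3098. B = V − Δ·S = 189.8906.
(2,2): S=232.6077. Δ = (V_up−V_dn)/(S_up−S_dn) = (0.0000−94.1911)/(327.9769−148.8689) = -0.5259. V = [p*·0.0000 + (1−p*)·94.1911]/1.28 = 12.4237. B = V − Δ·S = 134.7498.
(1,0): S=74.8800. Δ = (V_up−V_dn)/(S_up−S_dn) = (84.3098−141.9674)/(105.5808−47.9232) = -1.0000. V = [p*·84.3098 + (1−p*)·141.9674]/1.28 = 73.4721. B = V − Δ·S = 148.3521.
(1,1): S=164.9700. Δ = (V_up−V_dn)/(S_up−S_dn) = (12.4237−84.3098)/(232.6077−105.5808) = -0.5659. V = [p*·12.4237 + (1−p*)·84.3098]/1.28 = 19.1878. B = V − Δ·S = 112.5463.
(0,0): S=117.0000. Δ = (V_up−V_dn)/(S_up−S_dn) = (19.1878−73.4721)/(164.9700−74.8800) = -0.6026. V = [p*·19.1878 + (1−p*)·73.4721]/1.28 = 22.1505. B = V − Δ·S = 92.6496.
Each (Δ,B) replicates both successor values, so the strategy is self-financing and V0 is arbitrage-free.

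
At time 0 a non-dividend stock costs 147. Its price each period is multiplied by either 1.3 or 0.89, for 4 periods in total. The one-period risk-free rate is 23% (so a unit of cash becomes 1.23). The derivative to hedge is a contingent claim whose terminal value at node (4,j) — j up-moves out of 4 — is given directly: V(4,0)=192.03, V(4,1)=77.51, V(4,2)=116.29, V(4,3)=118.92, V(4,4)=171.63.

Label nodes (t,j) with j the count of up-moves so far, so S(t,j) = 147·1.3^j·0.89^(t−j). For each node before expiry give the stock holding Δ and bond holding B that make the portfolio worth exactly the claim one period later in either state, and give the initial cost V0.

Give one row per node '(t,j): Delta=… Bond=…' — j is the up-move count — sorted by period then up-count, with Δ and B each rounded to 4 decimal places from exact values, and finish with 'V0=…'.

(0,0): Delta=0.2963 Bond=18.8852
(1,0): Delta=0.1165 Bond=46.7523
(1,1): Delta=0.3216 Bond=18.3857
(2,0): Delta=0.2147 Bond=46.0679
(2,1): Delta=0.1026 Bond=59.8601
(2,2): Delta=0.3525 Bond=14.9461
(3,0): Delta=-2.6953 Bond=358.2294
(3,1): Delta=0.6249 Bond=-5.4236
(3,2): Delta=0.0290 Bond=89.9032
(3,3): Delta=0.3981 Bond=3.6591
V0=62.4368

Under the risk-neutral measure, an up-move has probability p* = (R−d)/(u−d) = 0.8293 and values discount at R = 1.23.
At expiry t=4: V(4,0)=192.0300, V(4,1)=77.5100, V(4,2)=116.2900, V(4,3)=118.9200, V(4,4)=171.6300
(3,0): S=103.6304. Δ = (V_up−V_dn)/(S_up−S_dn) = (77.5100−192.0300)/(134.7196−92.2311) = -2.6953. V = [p*·77.5100 + (1−p*)·192.0300]/1.23 = 78.9124. B = V − Δ·S = 358.2294.
(3,1): S=151.3703. Δ = (V_up−V_dn)/(S_up−S_dn) = (116.2900−77.5100)/(196.7814−134.7196) = 0.6249. V = [p*·116.2900 + (1−p*)·77.5100]/1.23 = 89.1618. B = V − Δ·S = -5.4236.
(3,2): S=221.1027. Δ = (V_up−V_dn)/(S_up−S_dn) = (118.9200−116.2900)/(287.4335−196.7814) = 0.0290. V = [p*·118.9200 + (1−p*)·116.2900]/1.23 = 96.3179. B = V − Δ·S = 89.9032.
(3,3): S=322.9590. Δ = (V_up−V_dn)/(S_up−S_dn) = (171.6300−118.9200)/(419.8467−287.4335) = 0.3981. V = [p*·171.6300 + (1−p*)·118.9200]/1.23 = 132.2201. B = V − Δ·S = 3.6591.
(2,0): S=116.4387. Δ = (V_up−V_dn)/(S_up−S_dn) = (89.1618−78.9124)/(151.3703−103.6304) = 0.2147. V = [p*·89.1618 + (1−p*)·78.9124]/1.23 = 71.0666. B = V − Δ·S = 46.0679.
(2,1): S=170.0790. Δ = (V_up−V_dn)/(S_up−S_dn) = (96.3179−89.1618)/(221.1027−151.3703) = 0.1026. V = [p*·96.3179 + (1−p*)·89.1618]/1.23 = 77.3139. B = V − Δ·S = 59.8601.
(2,2): S=248.4300. Δ = (V_up−V_dn)/(S_up−S_dn) = (132.2201−96.3179)/(322.9590−221.1027) = 0.3525. V = [p*·132.2201 + (1−p*)·96.3179]/1.23 = 102.5126. B = V − Δ·S = 14.9461.
(1,0): S=130.8300. Δ = (V_up−V_dn)/(S_up−S_dn) = (77.3139−71.0666)/(170.0790−116.4387) = 0.1165. V = [p*·77.3139 + (1−p*)·71.0666]/1.23 = 61.9897. B = V − Δ·S = 46.7523.
(1,1): S=191.1000. Δ = (V_up−V_dn)/(S_up−S_dn) = (102.5126−77.3139)/(248.4300−170.0790) = 0.3216. V = [p*·102.5126 + (1−p*)·77.3139]/1.23 = 79.8458. B = V − Δ·S = 18.3857.
(0,0): S=147.0000. Δ = (V_up−V_dn)/(S_up−S_dn) = (79.8458−61.9897)/(191.1000−130.8300) = 0.2963. V = [p*·79.8458 + (1−p*)·61.9897]/1.23 = 62.4368. B = V − Δ·S = 18.8852.
Self-financing check: at every node Δ·S+B equals the discounted successor values.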